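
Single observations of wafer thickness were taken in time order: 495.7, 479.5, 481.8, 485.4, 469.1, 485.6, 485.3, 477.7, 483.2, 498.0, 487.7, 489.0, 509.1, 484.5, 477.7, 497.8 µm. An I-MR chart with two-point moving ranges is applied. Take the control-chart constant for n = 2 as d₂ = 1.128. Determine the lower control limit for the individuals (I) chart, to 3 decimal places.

457.208

X̄ = (495.7 + 479.5 + 481.8 + 485.4 + 469.1 + 485.6 + 485.3 + 477.7 + 483.2 + 498.0 + 487.7 + 489.0 + 509.1 + 484.5 + 477.7 + 497.8) / 16 = 486.6938
Moving ranges: 16.2, 2.3, 3.6, 16.3, 16.5, 0.3, 7.6, 5.5, 14.8, 10.3, 1.3, 20.1, 24.6, 6.8, 20.1; M̄R̄ = 166.3000 / 15 = 11.0867
LCL = X̄ − 3·M̄R̄/d₂ = 486.6938 − 3 × 11.0867 / 1.128 = 457.2079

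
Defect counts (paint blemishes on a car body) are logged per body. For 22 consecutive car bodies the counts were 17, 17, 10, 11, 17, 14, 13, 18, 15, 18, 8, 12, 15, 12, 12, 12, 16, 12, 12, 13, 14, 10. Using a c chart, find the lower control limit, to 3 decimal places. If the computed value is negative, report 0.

c̄ = (17 + 17 + 10 + 11 + 17 + 14 + 13 + 18 + 15 + 18 + 8 + 12 + 15 + 12 + 12 + 12 + 16 + 12 + 12 + 13 + 14 + 10) / 22 = 298 / 22 = 13.5455
LCL = c̄ − 3√c̄ = 13.5455 − 3 × 3.6804 = 2.5042

2.504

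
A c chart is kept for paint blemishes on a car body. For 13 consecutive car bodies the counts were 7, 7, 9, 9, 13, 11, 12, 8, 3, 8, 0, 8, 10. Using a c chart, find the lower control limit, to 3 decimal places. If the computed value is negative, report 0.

0.000

c̄ = (7 + 7 + 9 + 9 + 13 + 11 + 12 + 8 + 3 + 8 + 0 + 8 + 10) / 13 = 105 / 13 = 8.0769
LCL = c̄ − 3√c̄ = 8.0769 − 3 × 2.8420 = -0.4491 → 0 (cannot be negative)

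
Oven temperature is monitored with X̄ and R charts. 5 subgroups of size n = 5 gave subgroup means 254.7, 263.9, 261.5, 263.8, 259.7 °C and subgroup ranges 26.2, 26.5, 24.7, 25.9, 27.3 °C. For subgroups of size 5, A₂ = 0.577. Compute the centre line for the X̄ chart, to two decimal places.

X̄̄ = (254.7 + 263.9 + 261.5 + 263.8 + 259.7) / 5 = 1303.6000 / 5 = 260.7200
CL = X̄̄ = 260.7200

260.72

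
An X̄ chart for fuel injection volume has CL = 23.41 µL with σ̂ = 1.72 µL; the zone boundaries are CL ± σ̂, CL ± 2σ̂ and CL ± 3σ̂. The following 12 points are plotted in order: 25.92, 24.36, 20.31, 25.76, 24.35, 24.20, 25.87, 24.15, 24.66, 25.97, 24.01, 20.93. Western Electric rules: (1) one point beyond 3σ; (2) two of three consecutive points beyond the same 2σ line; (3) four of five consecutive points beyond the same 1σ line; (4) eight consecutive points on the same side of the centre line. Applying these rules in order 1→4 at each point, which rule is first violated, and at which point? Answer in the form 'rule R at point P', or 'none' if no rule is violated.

Zone of each point (C = within 1σ̂, B = 1σ̂–2σ̂, A = 2σ̂–3σ̂, * = beyond 3σ̂; sign = side of CL): 1:+B, 2:+C, 3:-B, 4:+B, 5:+C, 6:+C, 7:+B, 8:+C, 9:+C, 10:+B, 11:+C, 12:-B
Rule 4 (eight consecutive points on the same side of the centre line) is satisfied at point 11.

rule 4 at point 11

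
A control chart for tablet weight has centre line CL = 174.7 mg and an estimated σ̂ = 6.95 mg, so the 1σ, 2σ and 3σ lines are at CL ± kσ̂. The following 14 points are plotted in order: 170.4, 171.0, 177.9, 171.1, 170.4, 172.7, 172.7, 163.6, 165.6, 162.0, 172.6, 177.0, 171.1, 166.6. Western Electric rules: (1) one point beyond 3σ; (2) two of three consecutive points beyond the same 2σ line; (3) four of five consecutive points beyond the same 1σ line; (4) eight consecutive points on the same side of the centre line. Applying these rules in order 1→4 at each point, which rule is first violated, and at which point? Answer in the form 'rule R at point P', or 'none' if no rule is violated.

Zone of each point (C = within 1σ̂, B = 1σ̂–2σ̂, A = 2σ̂–3σ̂, * = beyond 3σ̂; sign = side of CL): 1:-C, 2:-C, 3:+C, 4:-C, 5:-C, 6:-C, 7:-C, 8:-B, 9:-B, 10:-B, 11:-C, 12:+C, 13:-C, 14:-B
Rule 4 (eight consecutive points on the same side of the centre line) is satisfied at point 11.

rule 4 at point 11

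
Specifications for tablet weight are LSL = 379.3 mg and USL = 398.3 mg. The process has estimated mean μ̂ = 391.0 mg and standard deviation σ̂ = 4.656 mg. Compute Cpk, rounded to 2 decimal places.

0.52

Cpu = (USL − μ̂) / (3σ̂) = (398.3 − 391.0) / (3 × 4.656) = 0.5226; Cpl = (μ̂ − LSL) / (3σ̂) = (391.0 − 379.3) / (3 × 4.656) = 0.8376; Cpk = min(Cpu, Cpl) = 0.5226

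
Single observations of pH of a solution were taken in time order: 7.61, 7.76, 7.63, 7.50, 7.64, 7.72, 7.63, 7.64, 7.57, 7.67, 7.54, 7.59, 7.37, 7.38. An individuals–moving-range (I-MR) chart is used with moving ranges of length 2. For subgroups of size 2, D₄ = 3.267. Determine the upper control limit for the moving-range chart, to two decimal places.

Moving ranges: 0.15, 0.13, 0.13, 0.14, 0.08, 0.09, 0.01, 0.07, 0.10, 0.13, 0.05, 0.22, 0.01; M̄R̄ = 1.3100 / 13 = 0.1008
UCL_MR = D₄·M̄R̄ = 3.267 × 0.1008 = 0.3292

0.33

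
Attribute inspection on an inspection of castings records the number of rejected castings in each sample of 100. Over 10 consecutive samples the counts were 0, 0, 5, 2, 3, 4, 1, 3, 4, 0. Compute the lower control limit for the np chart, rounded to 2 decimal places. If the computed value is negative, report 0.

0.00

p̄ = Σdᵢ / (k·n) = 22 / (10 × 100) = 0.02200
LCL = np̄ − 3·√(np̄(1−p̄)) = 2.2000 − 3 × 1.4668 = -2.2005 → 0 (negative, so LCL = 0)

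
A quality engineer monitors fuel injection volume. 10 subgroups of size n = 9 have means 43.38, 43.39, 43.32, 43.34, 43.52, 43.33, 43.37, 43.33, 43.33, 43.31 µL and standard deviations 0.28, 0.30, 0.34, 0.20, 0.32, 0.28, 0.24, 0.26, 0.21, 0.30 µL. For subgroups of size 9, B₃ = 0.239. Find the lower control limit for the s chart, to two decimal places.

0.07

s̄ = (0.28 + 0.30 + 0.34 + 0.20 + 0.32 + 0.28 + 0.24 + 0.26 + 0.21 + 0.30) / 10 = 0.2730
LCL_s = B₃·s̄ = 0.239 × 0.2730 = 0.0652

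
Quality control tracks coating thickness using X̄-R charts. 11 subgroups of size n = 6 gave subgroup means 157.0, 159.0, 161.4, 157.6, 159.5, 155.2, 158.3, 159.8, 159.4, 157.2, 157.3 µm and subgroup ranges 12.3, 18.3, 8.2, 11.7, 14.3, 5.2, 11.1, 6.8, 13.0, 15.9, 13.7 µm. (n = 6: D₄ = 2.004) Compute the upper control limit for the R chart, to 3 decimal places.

R̄ = (12.3 + 18.3 + 8.2 + 11.7 + 14.3 + 5.2 + 11.1 + 6.8 + 13.0 + 15.9 + 13.7) / 11 = 130.5000 / 11 = 11.8636
UCL_R = D₄·R̄ = 2.004 × 11.8636 = 23.7747

23.775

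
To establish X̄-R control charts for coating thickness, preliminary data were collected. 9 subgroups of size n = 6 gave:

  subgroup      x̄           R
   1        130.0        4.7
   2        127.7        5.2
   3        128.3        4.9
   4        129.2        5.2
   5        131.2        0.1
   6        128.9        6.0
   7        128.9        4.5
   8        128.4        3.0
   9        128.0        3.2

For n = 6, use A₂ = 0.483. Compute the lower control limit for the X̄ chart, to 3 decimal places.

X̄̄ = (130.0 + 127.7 + 128.3 + 129.2 + 131.2 + 128.9 + 128.9 + 128.4 + 128.0) / 9 = 1160.6000 / 9 = 128.9556
R̄ = (4.7 + 5.2 + 4.9 + 5.2 + 0.1 + 6.0 + 4.5 + 3.0 + 3.2) / 9 = 36.8000 / 9 = 4.0889
LCL = X̄̄ − A₂·R̄ = 128.9556 − 0.483 × 4.0889 = 126.9806

126.981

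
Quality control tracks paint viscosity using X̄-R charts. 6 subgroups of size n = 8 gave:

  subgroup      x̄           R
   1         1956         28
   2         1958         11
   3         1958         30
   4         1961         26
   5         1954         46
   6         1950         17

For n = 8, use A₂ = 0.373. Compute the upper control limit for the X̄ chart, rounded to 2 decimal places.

X̄̄ = (1956 + 1958 + 1958 + 1961 + 1954 + 1950) / 6 = 11737.0000 / 6 = 1956.1667
R̄ = (28 + 11 + 30 + 26 + 46 + 17) / 6 = 158.0000 / 6 = 26.3333
UCL = X̄̄ + A₂·R̄ = 1956.1667 + 0.373 × 26.3333 = 1965.9890

1965.99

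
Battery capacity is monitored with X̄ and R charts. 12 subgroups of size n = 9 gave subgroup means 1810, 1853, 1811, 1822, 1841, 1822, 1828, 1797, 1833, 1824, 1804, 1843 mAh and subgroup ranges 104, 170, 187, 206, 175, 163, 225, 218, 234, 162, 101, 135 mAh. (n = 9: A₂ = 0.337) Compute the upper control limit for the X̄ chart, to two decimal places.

1882.41

X̄̄ = (1810 + 1853 + 1811 + 1822 + 1841 + 1822 + 1828 + 1797 + 1833 + 1824 + 1804 + 1843) / 12 = 21888.0000 / 12 = 1824.0000
R̄ = (104 + 170 + 187 + 206 + 175 + 163 + 225 + 218 + 234 + 162 + 101 + 135) / 12 = 2080.0000 / 12 = 173.3333
UCL = X̄̄ + A₂·R̄ = 1824.0000 + 0.337 × 173.3333 = 1882.4133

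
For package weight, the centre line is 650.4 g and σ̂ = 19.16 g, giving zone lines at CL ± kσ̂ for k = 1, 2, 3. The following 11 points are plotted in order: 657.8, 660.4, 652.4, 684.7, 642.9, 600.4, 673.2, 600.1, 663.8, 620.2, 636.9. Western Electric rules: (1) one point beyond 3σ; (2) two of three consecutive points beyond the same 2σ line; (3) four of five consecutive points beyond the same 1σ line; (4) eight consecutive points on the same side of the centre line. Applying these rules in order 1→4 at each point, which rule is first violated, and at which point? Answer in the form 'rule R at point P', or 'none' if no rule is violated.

Zone of each point (C = within 1σ̂, B = 1σ̂–2σ̂, A = 2σ̂–3σ̂, * = beyond 3σ̂; sign = side of CL): 1:+C, 2:+C, 3:+C, 4:+B, 5:-C, 6:-A, 7:+B, 8:-A, 9:+C, 10:-B, 11:-C
Rule 2 (two of three consecutive points beyond the same 2σ limit) is satisfied at point 8.

rule 2 at point 8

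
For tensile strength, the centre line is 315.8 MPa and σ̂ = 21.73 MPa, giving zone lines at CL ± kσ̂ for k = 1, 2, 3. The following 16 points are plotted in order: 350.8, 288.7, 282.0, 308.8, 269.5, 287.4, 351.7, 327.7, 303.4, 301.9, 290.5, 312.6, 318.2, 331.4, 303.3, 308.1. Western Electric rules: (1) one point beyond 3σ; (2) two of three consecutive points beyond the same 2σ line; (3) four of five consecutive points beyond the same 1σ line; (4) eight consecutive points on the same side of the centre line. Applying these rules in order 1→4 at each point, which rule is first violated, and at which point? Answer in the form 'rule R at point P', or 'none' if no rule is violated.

Zone of each point (C = within 1σ̂, B = 1σ̂–2σ̂, A = 2σ̂–3σ̂, * = beyond 3σ̂; sign = side of CL): 1:+B, 2:-B, 3:-B, 4:-C, 5:-A, 6:-B, 7:+B, 8:+C, 9:-C, 10:-C, 11:-B, 12:-C, 13:+C, 14:+C, 15:-C, 16:-C
Rule 3 (four of five consecutive points beyond the same 1σ limit) is satisfied at point 6.

rule 3 at point 6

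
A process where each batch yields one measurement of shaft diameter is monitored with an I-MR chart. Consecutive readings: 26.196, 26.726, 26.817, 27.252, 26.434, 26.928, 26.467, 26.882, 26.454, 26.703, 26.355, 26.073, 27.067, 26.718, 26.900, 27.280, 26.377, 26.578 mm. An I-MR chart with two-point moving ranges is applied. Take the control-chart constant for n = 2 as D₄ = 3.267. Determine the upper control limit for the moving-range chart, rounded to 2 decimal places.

Moving ranges: 0.530, 0.091, 0.435, 0.818, 0.494, 0.461, 0.415, 0.428, 0.249, 0.348, 0.282, 0.994, 0.349, 0.182, 0.380, 0.903, 0.201; M̄R̄ = 7.5600 / 17 = 0.4447
UCL_MR = D₄·M̄R̄ = 3.267 × 0.4447 = 1.4529

1.45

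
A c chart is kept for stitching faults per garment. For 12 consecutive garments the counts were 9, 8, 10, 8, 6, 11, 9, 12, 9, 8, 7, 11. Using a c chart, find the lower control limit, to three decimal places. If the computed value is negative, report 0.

0.000

c̄ = (9 + 8 + 10 + 8 + 6 + 11 + 9 + 12 + 9 + 8 + 7 + 11) / 12 = 108 / 12 = 9.0000
LCL = c̄ − 3√c̄ = 9.0000 − 3 × 3.0000 = 0.0000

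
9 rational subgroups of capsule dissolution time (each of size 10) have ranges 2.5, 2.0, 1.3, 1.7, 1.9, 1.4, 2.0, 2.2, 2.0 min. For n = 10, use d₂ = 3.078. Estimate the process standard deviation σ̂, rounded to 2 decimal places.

R̄ = (2.5 + 2.0 + 1.3 + 1.7 + 1.9 + 1.4 + 2.0 + 2.2 + 2.0) / 9 = 1.8889
σ̂ = R̄ / d₂ = 1.8889 / 3.078 = 0.6137

0.61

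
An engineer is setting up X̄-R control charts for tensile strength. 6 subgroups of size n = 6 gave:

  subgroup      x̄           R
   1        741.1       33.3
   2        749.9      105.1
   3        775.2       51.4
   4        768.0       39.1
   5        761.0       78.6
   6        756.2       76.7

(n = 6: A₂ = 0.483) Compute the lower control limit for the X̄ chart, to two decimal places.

727.64

X̄̄ = (741.1 + 749.9 + 775.2 + 768.0 + 761.0 + 756.2) / 6 = 4551.4000 / 6 = 758.5667
R̄ = (33.3 + 105.1 + 51.4 + 39.1 + 78.6 + 76.7) / 6 = 384.2000 / 6 = 64.0333
LCL = X̄̄ − A₂·R̄ = 758.5667 − 0.483 × 64.0333 = 727.6386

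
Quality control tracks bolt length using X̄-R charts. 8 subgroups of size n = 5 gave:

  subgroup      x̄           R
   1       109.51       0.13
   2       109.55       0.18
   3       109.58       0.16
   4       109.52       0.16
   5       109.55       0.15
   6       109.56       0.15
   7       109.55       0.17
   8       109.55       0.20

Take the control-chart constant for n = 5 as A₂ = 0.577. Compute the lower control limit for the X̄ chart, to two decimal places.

X̄̄ = (109.51 + 109.55 + 109.58 + 109.52 + 109.55 + 109.56 + 109.55 + 109.55) / 8 = 876.3700 / 8 = 109.5463
R̄ = (0.13 + 0.18 + 0.16 + 0.16 + 0.15 + 0.15 + 0.17 + 0.20) / 8 = 1.3000 / 8 = 0.1625
LCL = X̄̄ − A₂·R̄ = 109.5463 − 0.577 × 0.1625 = 109.4525

109.45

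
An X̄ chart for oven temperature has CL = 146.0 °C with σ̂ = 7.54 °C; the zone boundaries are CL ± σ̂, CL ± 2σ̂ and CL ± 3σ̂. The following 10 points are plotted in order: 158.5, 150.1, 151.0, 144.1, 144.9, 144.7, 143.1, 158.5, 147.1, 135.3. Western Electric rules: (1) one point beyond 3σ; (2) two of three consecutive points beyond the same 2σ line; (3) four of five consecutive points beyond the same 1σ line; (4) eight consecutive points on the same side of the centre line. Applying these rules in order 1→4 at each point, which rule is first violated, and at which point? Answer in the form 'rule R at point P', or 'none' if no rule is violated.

none

Zone of each point (C = within 1σ̂, B = 1σ̂–2σ̂, A = 2σ̂–3σ̂, * = beyond 3σ̂; sign = side of CL): 1:+B, 2:+C, 3:+C, 4:-C, 5:-C, 6:-C, 7:-C, 8:+B, 9:+C, 10:-B
No rule fires across all 10 points.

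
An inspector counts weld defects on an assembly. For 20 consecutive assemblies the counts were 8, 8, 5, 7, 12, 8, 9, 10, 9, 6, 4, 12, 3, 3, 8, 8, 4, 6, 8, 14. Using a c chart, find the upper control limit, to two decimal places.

c̄ = (8 + 8 + 5 + 7 + 12 + 8 + 9 + 10 + 9 + 6 + 4 + 12 + 3 + 3 + 8 + 8 + 4 + 6 + 8 + 14) / 20 = 152 / 20 = 7.6000
UCL = c̄ + 3√c̄ = 7.6000 + 3 × √7.6000 = 7.6000 + 3 × 2.7568 = 15.8704

15.87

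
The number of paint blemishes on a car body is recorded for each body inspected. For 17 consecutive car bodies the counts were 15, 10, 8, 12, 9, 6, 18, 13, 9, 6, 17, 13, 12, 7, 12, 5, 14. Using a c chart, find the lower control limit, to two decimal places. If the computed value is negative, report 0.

c̄ = (15 + 10 + 8 + 12 + 9 + 6 + 18 + 13 + 9 + 6 + 17 + 13 + 12 + 7 + 12 + 5 + 14) / 17 = 186 / 17 = 10.9412
LCL = c̄ − 3√c̄ = 10.9412 − 3 × 3.3077 = 1.0179

1.02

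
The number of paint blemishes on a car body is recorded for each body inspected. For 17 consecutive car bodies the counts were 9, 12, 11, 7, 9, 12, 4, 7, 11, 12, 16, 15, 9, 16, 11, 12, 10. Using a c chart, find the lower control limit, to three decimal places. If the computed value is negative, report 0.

c̄ = (9 + 12 + 11 + 7 + 9 + 12 + 4 + 7 + 11 + 12 + 16 + 15 + 9 + 16 + 11 + 12 + 10) / 17 = 183 / 17 = 10.7647
LCL = c̄ − 3√c̄ = 10.7647 − 3 × 3.2810 = 0.9218

0.922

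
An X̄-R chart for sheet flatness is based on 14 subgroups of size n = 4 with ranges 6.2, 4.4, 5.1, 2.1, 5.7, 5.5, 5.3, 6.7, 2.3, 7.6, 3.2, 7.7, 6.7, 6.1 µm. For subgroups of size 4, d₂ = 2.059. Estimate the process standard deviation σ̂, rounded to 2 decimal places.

2.59

R̄ = (6.2 + 4.4 + 5.1 + 2.1 + 5.7 + 5.5 + 5.3 + 6.7 + 2.3 + 7.6 + 3.2 + 7.7 + 6.7 + 6.1) / 14 = 5.3286
σ̂ = R̄ / d₂ = 5.3286 / 2.059 = 2.5879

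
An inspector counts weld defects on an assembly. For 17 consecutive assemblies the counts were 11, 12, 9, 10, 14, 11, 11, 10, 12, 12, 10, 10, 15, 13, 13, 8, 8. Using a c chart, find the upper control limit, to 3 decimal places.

c̄ = (11 + 12 + 9 + 10 + 14 + 11 + 11 + 10 + 12 + 12 + 10 + 10 + 15 + 13 + 13 + 8 + 8) / 17 = 189 / 17 = 11.1176
UCL = c̄ + 3√c̄ = 11.1176 + 3 × √11.1176 = 11.1176 + 3 × 3.3343 = 21.1206

21.121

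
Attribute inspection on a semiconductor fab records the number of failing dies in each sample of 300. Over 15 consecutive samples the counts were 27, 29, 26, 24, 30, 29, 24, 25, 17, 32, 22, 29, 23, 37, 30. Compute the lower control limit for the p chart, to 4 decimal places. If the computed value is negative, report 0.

0.0403

p̄ = Σdᵢ / (k·n) = 404 / (15 × 300) = 0.08978
LCL = p̄ − 3·√(p̄(1−p̄)/n) = 0.08978 − 3 × 0.01650 = 0.04026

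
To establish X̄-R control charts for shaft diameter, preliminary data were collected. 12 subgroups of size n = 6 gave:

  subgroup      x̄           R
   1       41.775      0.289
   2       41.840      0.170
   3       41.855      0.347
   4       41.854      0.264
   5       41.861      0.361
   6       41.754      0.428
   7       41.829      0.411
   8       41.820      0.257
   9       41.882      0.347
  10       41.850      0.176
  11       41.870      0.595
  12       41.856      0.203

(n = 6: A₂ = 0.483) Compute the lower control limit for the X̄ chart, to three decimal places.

X̄̄ = (41.775 + 41.840 + 41.855 + 41.854 + 41.861 + 41.754 + 41.829 + 41.820 + 41.882 + 41.850 + 41.870 + 41.856) / 12 = 502.0460 / 12 = 41.8372
R̄ = (0.289 + 0.170 + 0.347 + 0.264 + 0.361 + 0.428 + 0.411 + 0.257 + 0.347 + 0.176 + 0.595 + 0.203) / 12 = 3.8480 / 12 = 0.3207
LCL = X̄̄ − A₂·R̄ = 41.8372 − 0.483 × 0.3207 = 41.6823

41.682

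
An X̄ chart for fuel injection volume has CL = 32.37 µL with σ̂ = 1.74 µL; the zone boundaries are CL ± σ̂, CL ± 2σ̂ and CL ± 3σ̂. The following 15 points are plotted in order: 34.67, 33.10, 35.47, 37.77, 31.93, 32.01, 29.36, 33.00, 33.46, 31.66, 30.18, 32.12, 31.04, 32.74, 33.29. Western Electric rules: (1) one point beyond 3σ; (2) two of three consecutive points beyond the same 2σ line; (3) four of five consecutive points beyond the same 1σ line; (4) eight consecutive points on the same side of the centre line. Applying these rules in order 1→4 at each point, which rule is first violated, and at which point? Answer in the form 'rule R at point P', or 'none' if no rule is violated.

rule 1 at point 4

Zone of each point (C = within 1σ̂, B = 1σ̂–2σ̂, A = 2σ̂–3σ̂, * = beyond 3σ̂; sign = side of CL): 1:+B, 2:+C, 3:+B, 4:+*, 5:-C, 6:-C, 7:-B, 8:+C, 9:+C, 10:-C, 11:-B, 12:-C, 13:-C, 14:+C, 15:+C
Rule 1 (one point beyond the 3σ limits) is satisfied at point 4.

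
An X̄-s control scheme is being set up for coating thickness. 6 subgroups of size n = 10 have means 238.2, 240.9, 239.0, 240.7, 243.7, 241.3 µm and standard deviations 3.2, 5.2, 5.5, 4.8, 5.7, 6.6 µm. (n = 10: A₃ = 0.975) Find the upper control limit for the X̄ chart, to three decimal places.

245.671

X̄̄ = (238.2 + 240.9 + 239.0 + 240.7 + 243.7 + 241.3) / 6 = 240.6333
s̄ = (3.2 + 5.2 + 5.5 + 4.8 + 5.7 + 6.6) / 6 = 5.1667
UCL = X̄̄ + A₃·s̄ = 240.6333 + 0.975 × 5.1667 = 245.6708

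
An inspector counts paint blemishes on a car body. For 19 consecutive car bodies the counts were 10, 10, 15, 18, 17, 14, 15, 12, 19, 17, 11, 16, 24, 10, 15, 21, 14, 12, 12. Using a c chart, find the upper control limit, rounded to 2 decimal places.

c̄ = (10 + 10 + 15 + 18 + 17 + 14 + 15 + 12 + 19 + 17 + 11 + 16 + 24 + 10 + 15 + 21 + 14 + 12 + 12) / 19 = 282 / 19 = 14.8421
UCL = c̄ + 3√c̄ = 14.8421 + 3 × √14.8421 = 14.8421 + 3 × 3.8525 = 26.3997

26.40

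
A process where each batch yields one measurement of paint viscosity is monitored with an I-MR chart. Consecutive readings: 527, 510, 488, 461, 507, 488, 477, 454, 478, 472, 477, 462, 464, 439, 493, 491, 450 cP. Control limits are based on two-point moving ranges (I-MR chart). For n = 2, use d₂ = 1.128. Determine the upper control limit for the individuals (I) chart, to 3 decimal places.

X̄ = (527 + 510 + 488 + 461 + 507 + 488 + 477 + 454 + 478 + 472 + 477 + 462 + 464 + 439 + 493 + 491 + 450) / 17 = 478.7059
Moving ranges: 17, 22, 27, 46, 19, 11, 23, 24, 6, 5, 15, 2, 25, 54, 2, 41; M̄R̄ = 339.0000 / 16 = 21.1875
UCL = X̄ + 3·M̄R̄/d₂ = 478.7059 + 3 × 21.1875 / 1.128 = 535.0556

535.056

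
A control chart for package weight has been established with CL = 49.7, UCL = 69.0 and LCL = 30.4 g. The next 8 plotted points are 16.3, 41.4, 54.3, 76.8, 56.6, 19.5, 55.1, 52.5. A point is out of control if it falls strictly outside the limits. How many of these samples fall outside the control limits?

3

Compare each point to [30.4, 69.0]: sample 1 = 16.3 < LCL; sample 4 = 76.8 > UCL; sample 6 = 19.5 < LCL.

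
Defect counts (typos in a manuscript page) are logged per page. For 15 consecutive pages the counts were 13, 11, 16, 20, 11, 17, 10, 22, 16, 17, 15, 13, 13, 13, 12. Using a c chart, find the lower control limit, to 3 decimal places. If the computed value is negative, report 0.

3.137

c̄ = (13 + 11 + 16 + 20 + 11 + 17 + 10 + 22 + 16 + 17 + 15 + 13 + 13 + 13 + 12) / 15 = 219 / 15 = 14.6000
LCL = c̄ − 3√c̄ = 14.6000 − 3 × 3.8210 = 3.1370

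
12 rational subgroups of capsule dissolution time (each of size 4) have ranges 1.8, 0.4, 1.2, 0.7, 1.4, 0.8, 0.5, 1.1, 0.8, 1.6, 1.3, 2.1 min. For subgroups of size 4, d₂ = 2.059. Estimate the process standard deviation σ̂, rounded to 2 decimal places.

0.55

R̄ = (1.8 + 0.4 + 1.2 + 0.7 + 1.4 + 0.8 + 0.5 + 1.1 + 0.8 + 1.6 + 1.3 + 2.1) / 12 = 1.1417
σ̂ = R̄ / d₂ = 1.1417 / 2.059 = 0.5545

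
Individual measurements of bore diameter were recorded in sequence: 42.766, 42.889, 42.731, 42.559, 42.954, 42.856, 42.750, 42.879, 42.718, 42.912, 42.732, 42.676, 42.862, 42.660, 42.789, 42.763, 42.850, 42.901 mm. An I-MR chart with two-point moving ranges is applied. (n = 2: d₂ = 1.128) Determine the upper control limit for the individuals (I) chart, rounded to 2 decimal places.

X̄ = (42.766 + 42.889 + 42.731 + 42.559 + 42.954 + 42.856 + 42.750 + 42.879 + 42.718 + 42.912 + 42.732 + 42.676 + 42.862 + 42.660 + 42.789 + 42.763 + 42.850 + 42.901) / 18 = 42.7915
Moving ranges: 0.123, 0.158, 0.172, 0.395, 0.098, 0.106, 0.129, 0.161, 0.194, 0.180, 0.056, 0.186, 0.202, 0.129, 0.026, 0.087, 0.051; M̄R̄ = 2.4530 / 17 = 0.1443
UCL = X̄ + 3·M̄R̄/d₂ = 42.7915 + 3 × 0.1443 / 1.128 = 43.1753

43.18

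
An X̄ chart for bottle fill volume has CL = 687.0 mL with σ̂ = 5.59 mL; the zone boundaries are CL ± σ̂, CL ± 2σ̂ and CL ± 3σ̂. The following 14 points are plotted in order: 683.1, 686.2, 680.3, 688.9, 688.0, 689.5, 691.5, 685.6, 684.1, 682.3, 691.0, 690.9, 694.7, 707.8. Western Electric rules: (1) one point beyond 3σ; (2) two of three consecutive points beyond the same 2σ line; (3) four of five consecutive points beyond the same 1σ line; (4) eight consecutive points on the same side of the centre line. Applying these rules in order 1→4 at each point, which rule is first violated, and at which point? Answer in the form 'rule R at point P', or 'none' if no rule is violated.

rule 1 at point 14

Zone of each point (C = within 1σ̂, B = 1σ̂–2σ̂, A = 2σ̂–3σ̂, * = beyond 3σ̂; sign = side of CL): 1:-C, 2:-C, 3:-B, 4:+C, 5:+C, 6:+C, 7:+C, 8:-C, 9:-C, 10:-C, 11:+C, 12:+C, 13:+B, 14:+*
Rule 1 (one point beyond the 3σ limits) is satisfied at point 14.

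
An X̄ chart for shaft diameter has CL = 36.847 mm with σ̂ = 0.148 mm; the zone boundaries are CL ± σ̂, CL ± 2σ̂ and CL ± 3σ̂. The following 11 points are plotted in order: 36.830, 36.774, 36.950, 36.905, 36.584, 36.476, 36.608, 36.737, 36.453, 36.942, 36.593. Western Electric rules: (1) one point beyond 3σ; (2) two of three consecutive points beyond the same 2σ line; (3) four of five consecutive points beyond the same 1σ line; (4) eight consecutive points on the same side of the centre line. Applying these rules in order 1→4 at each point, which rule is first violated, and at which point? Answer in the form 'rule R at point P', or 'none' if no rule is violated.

rule 3 at point 9

Zone of each point (C = within 1σ̂, B = 1σ̂–2σ̂, A = 2σ̂–3σ̂, * = beyond 3σ̂; sign = side of CL): 1:-C, 2:-C, 3:+C, 4:+C, 5:-B, 6:-A, 7:-B, 8:-C, 9:-A, 10:+C, 11:-B
Rule 3 (four of five consecutive points beyond the same 1σ limit) is satisfied at point 9.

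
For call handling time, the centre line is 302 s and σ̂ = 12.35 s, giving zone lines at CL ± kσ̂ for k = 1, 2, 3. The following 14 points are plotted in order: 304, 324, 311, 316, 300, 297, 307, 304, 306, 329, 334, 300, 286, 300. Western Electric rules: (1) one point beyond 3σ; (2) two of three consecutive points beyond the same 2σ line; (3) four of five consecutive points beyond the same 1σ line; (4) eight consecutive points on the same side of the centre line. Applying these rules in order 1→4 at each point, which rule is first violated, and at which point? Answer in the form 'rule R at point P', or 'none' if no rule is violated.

rule 2 at point 11

Zone of each point (C = within 1σ̂, B = 1σ̂–2σ̂, A = 2σ̂–3σ̂, * = beyond 3σ̂; sign = side of CL): 1:+C, 2:+B, 3:+C, 4:+B, 5:-C, 6:-C, 7:+C, 8:+C, 9:+C, 10:+A, 11:+A, 12:-C, 13:-B, 14:-C
Rule 2 (two of three consecutive points beyond the same 2σ limit) is satisfied at point 11.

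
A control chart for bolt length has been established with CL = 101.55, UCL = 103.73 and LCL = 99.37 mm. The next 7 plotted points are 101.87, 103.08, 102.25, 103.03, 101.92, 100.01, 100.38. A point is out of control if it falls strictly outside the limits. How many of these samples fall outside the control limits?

All 7 points lie within [99.37, 103.73].

0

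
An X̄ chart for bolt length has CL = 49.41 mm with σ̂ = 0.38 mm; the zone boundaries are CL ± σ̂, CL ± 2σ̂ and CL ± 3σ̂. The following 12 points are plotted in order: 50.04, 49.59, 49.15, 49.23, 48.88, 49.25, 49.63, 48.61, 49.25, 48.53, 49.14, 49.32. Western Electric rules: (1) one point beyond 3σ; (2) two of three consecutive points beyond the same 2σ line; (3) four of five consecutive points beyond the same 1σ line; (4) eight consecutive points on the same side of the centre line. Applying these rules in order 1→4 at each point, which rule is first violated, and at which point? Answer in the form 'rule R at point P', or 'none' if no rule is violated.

rule 2 at point 10

Zone of each point (C = within 1σ̂, B = 1σ̂–2σ̂, A = 2σ̂–3σ̂, * = beyond 3σ̂; sign = side of CL): 1:+B, 2:+C, 3:-C, 4:-C, 5:-B, 6:-C, 7:+C, 8:-A, 9:-C, 10:-A, 11:-C, 12:-C
Rule 2 (two of three consecutive points beyond the same 2σ limit) is satisfied at point 10.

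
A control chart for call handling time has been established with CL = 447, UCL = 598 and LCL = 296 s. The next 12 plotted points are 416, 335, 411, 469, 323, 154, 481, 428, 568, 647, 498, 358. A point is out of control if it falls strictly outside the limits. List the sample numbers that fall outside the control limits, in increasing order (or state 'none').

Compare each point to [296, 598]: sample 6 = 154 < LCL; sample 10 = 647 > UCL.

6, 10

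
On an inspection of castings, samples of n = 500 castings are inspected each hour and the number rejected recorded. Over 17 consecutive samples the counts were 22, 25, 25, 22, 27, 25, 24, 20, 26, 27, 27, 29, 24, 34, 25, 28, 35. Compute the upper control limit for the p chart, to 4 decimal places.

0.0822

p̄ = Σdᵢ / (k·n) = 445 / (17 × 500) = 0.05235
UCL = p̄ + 3·√(p̄(1−p̄)/n) = 0.05235 + 3 × √(0.05235×0.94765/500) = 0.05235 + 3 × 0.00996 = 0.08224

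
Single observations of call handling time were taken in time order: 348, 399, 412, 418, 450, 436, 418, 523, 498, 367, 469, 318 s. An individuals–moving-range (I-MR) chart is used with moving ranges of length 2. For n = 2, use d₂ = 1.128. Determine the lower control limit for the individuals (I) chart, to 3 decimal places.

X̄ = (348 + 399 + 412 + 418 + 450 + 436 + 418 + 523 + 498 + 367 + 469 + 318) / 12 = 421.3333
Moving ranges: 51, 13, 6, 32, 14, 18, 105, 25, 131, 102, 151; M̄R̄ = 648.0000 / 11 = 58.9091
LCL = X̄ − 3·M̄R̄/d₂ = 421.3333 − 3 × 58.9091 / 1.128 = 264.6602

264.660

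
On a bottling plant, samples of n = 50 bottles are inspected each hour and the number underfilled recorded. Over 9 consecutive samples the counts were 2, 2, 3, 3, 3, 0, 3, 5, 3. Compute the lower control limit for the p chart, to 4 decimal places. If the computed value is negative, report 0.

0.0000

p̄ = Σdᵢ / (k·n) = 24 / (9 × 50) = 0.05333
LCL = p̄ − 3·√(p̄(1−p̄)/n) = 0.05333 − 3 × 0.03178 = -0.04200 → 0 (negative, so LCL = 0)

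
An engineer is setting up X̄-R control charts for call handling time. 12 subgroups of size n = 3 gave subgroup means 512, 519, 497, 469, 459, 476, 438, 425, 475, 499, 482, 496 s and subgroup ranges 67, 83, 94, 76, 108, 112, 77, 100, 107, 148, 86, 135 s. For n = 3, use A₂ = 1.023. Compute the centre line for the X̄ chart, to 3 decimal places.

X̄̄ = (512 + 519 + 497 + 469 + 459 + 476 + 438 + 425 + 475 + 499 + 482 + 496) / 12 = 5747.0000 / 12 = 478.9167
CL = X̄̄ = 478.9167

478.917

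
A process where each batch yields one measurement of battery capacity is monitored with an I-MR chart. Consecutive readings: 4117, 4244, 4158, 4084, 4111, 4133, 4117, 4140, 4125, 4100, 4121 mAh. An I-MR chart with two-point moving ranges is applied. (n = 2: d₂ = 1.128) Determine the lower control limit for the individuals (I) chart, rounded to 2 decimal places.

4015.86

X̄ = (4117 + 4244 + 4158 + 4084 + 4111 + 4133 + 4117 + 4140 + 4125 + 4100 + 4121) / 11 = 4131.8182
Moving ranges: 127, 86, 74, 27, 22, 16, 23, 15, 25, 21; M̄R̄ = 436.0000 / 10 = 43.6000
LCL = X̄ − 3·M̄R̄/d₂ = 4131.8182 − 3 × 43.6000 / 1.128 = 4015.8607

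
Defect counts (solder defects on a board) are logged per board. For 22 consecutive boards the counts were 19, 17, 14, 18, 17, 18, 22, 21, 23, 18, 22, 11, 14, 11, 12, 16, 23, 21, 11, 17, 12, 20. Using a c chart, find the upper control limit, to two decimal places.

29.56

c̄ = (19 + 17 + 14 + 18 + 17 + 18 + 22 + 21 + 23 + 18 + 22 + 11 + 14 + 11 + 12 + 16 + 23 + 21 + 11 + 17 + 12 + 20) / 22 = 377 / 22 = 17.1364
UCL = c̄ + 3√c̄ = 17.1364 + 3 × √17.1364 = 17.1364 + 3 × 4.1396 = 29.5552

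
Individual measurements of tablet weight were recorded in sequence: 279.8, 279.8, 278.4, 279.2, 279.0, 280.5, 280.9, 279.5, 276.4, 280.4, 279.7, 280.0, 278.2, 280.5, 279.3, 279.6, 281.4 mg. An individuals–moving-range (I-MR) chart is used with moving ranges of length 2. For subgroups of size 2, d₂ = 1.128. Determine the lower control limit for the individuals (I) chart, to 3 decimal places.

X̄ = (279.8 + 279.8 + 278.4 + 279.2 + 279.0 + 280.5 + 280.9 + 279.5 + 276.4 + 280.4 + 279.7 + 280.0 + 278.2 + 280.5 + 279.3 + 279.6 + 281.4) / 17 = 279.5647
Moving ranges: 0.0, 1.4, 0.8, 0.2, 1.5, 0.4, 1.4, 3.1, 4.0, 0.7, 0.3, 1.8, 2.3, 1.2, 0.3, 1.8; M̄R̄ = 21.2000 / 16 = 1.3250
LCL = X̄ − 3·M̄R̄/d₂ = 279.5647 − 3 × 1.3250 / 1.128 = 276.0408

276.041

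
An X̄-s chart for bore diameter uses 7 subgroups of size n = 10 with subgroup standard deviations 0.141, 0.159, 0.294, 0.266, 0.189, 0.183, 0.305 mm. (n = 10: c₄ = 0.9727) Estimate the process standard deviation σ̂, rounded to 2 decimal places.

s̄ = (0.141 + 0.159 + 0.294 + 0.266 + 0.189 + 0.183 + 0.305) / 7 = 0.2196
σ̂ = s̄ / c₄ = 0.2196 / 0.9727 = 0.2257

0.23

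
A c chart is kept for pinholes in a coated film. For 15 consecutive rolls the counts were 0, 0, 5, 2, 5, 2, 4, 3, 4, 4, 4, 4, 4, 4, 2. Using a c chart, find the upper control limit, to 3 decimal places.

8.444

c̄ = (0 + 0 + 5 + 2 + 5 + 2 + 4 + 3 + 4 + 4 + 4 + 4 + 4 + 4 + 2) / 15 = 47 / 15 = 3.1333
UCL = c̄ + 3√c̄ = 3.1333 + 3 × √3.1333 = 3.1333 + 3 × 1.7701 = 8.4437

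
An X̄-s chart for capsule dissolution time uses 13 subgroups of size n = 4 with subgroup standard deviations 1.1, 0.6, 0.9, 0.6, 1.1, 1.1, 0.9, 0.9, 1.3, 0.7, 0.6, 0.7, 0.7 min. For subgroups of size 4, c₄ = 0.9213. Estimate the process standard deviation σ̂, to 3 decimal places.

0.935

s̄ = (1.1 + 0.6 + 0.9 + 0.6 + 1.1 + 1.1 + 0.9 + 0.9 + 1.3 + 0.7 + 0.6 + 0.7 + 0.7) / 13 = 0.8615
σ̂ = s̄ / c₄ = 0.8615 / 0.9213 = 0.9351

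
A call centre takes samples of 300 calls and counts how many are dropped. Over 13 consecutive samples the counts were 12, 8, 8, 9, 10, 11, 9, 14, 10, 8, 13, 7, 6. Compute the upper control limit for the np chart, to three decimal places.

18.768

p̄ = Σdᵢ / (k·n) = 125 / (13 × 300) = 0.03205
UCL = np̄ + 3·√(np̄(1−p̄)) = 9.6154 + 3 × √(9.6154×0.96795) = 9.6154 + 3 × 3.0508 = 18.7677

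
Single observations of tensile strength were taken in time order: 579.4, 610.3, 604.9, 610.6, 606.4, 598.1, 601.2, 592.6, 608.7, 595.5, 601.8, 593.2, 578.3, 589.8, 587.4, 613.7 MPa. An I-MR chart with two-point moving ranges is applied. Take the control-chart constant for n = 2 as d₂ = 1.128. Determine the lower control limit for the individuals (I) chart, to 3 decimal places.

568.900

X̄ = (579.4 + 610.3 + 604.9 + 610.6 + 606.4 + 598.1 + 601.2 + 592.6 + 608.7 + 595.5 + 601.8 + 593.2 + 578.3 + 589.8 + 587.4 + 613.7) / 16 = 598.2437
Moving ranges: 30.9, 5.4, 5.7, 4.2, 8.3, 3.1, 8.6, 16.1, 13.2, 6.3, 8.6, 14.9, 11.5, 2.4, 26.3; M̄R̄ = 165.5000 / 15 = 11.0333
LCL = X̄ − 3·M̄R̄/d₂ = 598.2437 − 3 × 11.0333 / 1.128 = 568.8998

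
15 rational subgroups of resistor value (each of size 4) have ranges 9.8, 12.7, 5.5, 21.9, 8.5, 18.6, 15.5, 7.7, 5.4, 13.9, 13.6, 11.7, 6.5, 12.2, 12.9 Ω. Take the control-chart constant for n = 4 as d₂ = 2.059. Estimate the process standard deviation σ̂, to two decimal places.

5.71

R̄ = (9.8 + 12.7 + 5.5 + 21.9 + 8.5 + 18.6 + 15.5 + 7.7 + 5.4 + 13.9 + 13.6 + 11.7 + 6.5 + 12.2 + 12.9) / 15 = 11.7600
σ̂ = R̄ / d₂ = 11.7600 / 2.059 = 5.7115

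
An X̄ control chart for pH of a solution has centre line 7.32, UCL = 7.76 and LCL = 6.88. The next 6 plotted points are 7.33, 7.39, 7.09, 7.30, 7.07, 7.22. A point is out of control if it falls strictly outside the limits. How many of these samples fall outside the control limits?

All 6 points lie within [6.88, 7.76].

0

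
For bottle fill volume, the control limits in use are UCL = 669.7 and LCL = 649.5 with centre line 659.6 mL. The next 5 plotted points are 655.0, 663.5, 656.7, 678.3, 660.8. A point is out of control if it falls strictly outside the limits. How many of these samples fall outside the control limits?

Compare each point to [649.5, 669.7]: sample 4 = 678.3 > UCL.

1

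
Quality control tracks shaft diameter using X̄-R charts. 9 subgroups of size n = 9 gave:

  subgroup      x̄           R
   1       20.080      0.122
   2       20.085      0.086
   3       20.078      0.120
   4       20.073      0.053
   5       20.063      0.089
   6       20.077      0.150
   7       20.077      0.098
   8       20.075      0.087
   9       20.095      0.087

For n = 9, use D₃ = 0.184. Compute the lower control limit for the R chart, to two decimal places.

0.02

R̄ = (0.122 + 0.086 + 0.120 + 0.053 + 0.089 + 0.150 + 0.098 + 0.087 + 0.087) / 9 = 0.8920 / 9 = 0.0991
LCL_R = D₃·R̄ = 0.184 × 0.0991 = 0.0182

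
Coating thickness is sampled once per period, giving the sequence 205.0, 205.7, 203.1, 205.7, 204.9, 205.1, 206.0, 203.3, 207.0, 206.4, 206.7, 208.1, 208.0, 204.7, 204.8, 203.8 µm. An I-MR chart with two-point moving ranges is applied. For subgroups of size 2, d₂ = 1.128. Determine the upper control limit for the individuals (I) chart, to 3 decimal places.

X̄ = (205.0 + 205.7 + 203.1 + 205.7 + 204.9 + 205.1 + 206.0 + 203.3 + 207.0 + 206.4 + 206.7 + 208.1 + 208.0 + 204.7 + 204.8 + 203.8) / 16 = 205.5188
Moving ranges: 0.7, 2.6, 2.6, 0.8, 0.2, 0.9, 2.7, 3.7, 0.6, 0.3, 1.4, 0.1, 3.3, 0.1, 1.0; M̄R̄ = 21.0000 / 15 = 1.4000
UCL = X̄ + 3·M̄R̄/d₂ = 205.5188 + 3 × 1.4000 / 1.128 = 209.2422

209.242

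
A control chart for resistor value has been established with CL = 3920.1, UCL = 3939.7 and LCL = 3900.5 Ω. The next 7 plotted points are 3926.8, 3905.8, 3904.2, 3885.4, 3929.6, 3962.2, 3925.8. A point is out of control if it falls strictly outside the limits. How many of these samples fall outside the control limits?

2

Compare each point to [3900.5, 3939.7]: sample 4 = 3885.4 < LCL; sample 6 = 3962.2 > UCL.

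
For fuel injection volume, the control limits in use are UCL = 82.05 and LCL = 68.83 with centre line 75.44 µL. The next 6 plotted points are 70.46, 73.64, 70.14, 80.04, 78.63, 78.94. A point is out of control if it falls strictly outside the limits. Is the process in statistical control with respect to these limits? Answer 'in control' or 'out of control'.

in control

All 6 points lie within [68.83, 82.05].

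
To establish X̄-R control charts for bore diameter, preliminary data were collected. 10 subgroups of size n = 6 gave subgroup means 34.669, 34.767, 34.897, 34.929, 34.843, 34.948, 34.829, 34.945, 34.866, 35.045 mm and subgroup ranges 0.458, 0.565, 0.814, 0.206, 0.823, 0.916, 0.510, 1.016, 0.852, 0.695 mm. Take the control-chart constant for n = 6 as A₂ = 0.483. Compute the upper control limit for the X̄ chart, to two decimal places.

X̄̄ = (34.669 + 34.767 + 34.897 + 34.929 + 34.843 + 34.948 + 34.829 + 34.945 + 34.866 + 35.045) / 10 = 348.7380 / 10 = 34.8738
R̄ = (0.458 + 0.565 + 0.814 + 0.206 + 0.823 + 0.916 + 0.510 + 1.016 + 0.852 + 0.695) / 10 = 6.8550 / 10 = 0.6855
UCL = X̄̄ + A₂·R̄ = 34.8738 + 0.483 × 0.6855 = 35.2049

35.20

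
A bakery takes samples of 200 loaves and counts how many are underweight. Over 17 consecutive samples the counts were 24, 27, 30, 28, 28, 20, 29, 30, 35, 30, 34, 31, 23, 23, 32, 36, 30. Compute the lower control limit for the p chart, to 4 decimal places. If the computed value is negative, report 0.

0.0696

p̄ = Σdᵢ / (k·n) = 490 / (17 × 200) = 0.14412
LCL = p̄ − 3·√(p̄(1−p̄)/n) = 0.14412 − 3 × 0.02483 = 0.06961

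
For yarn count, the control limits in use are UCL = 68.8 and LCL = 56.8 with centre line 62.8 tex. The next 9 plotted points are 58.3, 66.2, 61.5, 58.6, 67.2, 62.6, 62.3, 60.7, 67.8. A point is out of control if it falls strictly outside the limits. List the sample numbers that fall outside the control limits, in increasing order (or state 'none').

All 9 points lie within [56.8, 68.8].

none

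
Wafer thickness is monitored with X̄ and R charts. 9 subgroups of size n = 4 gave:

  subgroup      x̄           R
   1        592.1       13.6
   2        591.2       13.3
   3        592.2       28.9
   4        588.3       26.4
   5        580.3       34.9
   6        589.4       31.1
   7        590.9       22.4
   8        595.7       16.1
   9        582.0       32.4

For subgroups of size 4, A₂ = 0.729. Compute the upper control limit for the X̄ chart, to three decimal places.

606.869

X̄̄ = (592.1 + 591.2 + 592.2 + 588.3 + 580.3 + 589.4 + 590.9 + 595.7 + 582.0) / 9 = 5302.1000 / 9 = 589.1222
R̄ = (13.6 + 13.3 + 28.9 + 26.4 + 34.9 + 31.1 + 22.4 + 16.1 + 32.4) / 9 = 219.1000 / 9 = 24.3444
UCL = X̄̄ + A₂·R̄ = 589.1222 + 0.729 × 24.3444 = 606.8693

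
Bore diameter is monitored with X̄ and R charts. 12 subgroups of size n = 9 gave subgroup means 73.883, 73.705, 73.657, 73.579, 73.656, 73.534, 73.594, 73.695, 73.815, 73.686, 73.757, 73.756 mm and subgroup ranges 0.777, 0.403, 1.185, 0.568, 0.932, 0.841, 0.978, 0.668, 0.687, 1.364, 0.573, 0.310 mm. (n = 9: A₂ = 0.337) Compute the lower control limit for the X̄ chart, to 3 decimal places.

X̄̄ = (73.883 + 73.705 + 73.657 + 73.579 + 73.656 + 73.534 + 73.594 + 73.695 + 73.815 + 73.686 + 73.757 + 73.756) / 12 = 884.3170 / 12 = 73.6931
R̄ = (0.777 + 0.403 + 1.185 + 0.568 + 0.932 + 0.841 + 0.978 + 0.668 + 0.687 + 1.364 + 0.573 + 0.310) / 12 = 9.2860 / 12 = 0.7738
LCL = X̄̄ − A₂·R̄ = 73.6931 − 0.337 × 0.7738 = 73.4323

73.432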